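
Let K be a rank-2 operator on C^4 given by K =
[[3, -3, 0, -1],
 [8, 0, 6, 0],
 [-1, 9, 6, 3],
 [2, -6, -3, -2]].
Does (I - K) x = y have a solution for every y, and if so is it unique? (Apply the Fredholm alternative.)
(I - K) is invertible (det(I - K) = -25 ≠ 0), so for every y in C^4 the equation (I - K) x = y has a unique solution.

K has rank 2 and factors as K = U V^T = u1 v1^T + u2 v2^T with u1 = (0, -2, -2, 1), v1 = (-1, -3, -3, -1), u2 = (1, 2, -1, 1), v2 = (3, -3, 0, -1) (multiplying out reproduces the displayed K). The nonzero eigenvalues of U V^T coincide with those of the 2 x 2 matrix G = V^T U = [[v1·u1, v1·u2], [v2·u1, v2·u2]] = [[11, -5], [5, -4]], and by the Sylvester determinant identity det(I_4 - U V^T) = det(I_2 - V^T U) = det([[-10, 5], [-5, 5]]) = (-10)(5) - (5)(-5) = -25. (Direct check: I - K =
[[-2, 3, 0, 1],
 [-8, 1, -6, 0],
 [1, -9, -5, -3],
 [-2, 6, 3, 3]]
has determinant -25.) The finite-dimensional Fredholm alternative says: either (I - K) is invertible, or ker(I - K) ≠ {0} and then range(I - K) = ker((I - K)^*)^⊥, with dim ker(I - K) = dim ker((I - K)^*). Since det(I - K) ≠ 0, 1 is not an eigenvalue of K and ker(I - K) = {0}, so we are in the first case: for every y there is a unique x = (I - K)^(-1) y. (Explicitly, by the Woodbury identity, (I - U V^T)^(-1) = I + U (I_2 - G)^(-1) V^T.)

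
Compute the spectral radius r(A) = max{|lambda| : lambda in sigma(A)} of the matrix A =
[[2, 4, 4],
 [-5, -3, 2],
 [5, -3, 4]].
r(A) ≈ 7.5404

The eigenvalues of A are the roots of its characteristic polynomial. With M = A (coefficients from the trace, the sum of principal 2x2 minors, and det A):
  p(λ) = det(λ I - M) = λ^3 - 3λ^2 - 4λ - 228.
No integer candidate from the rational root theorem (±divisors of 228) is a root, so the roots are irrational. The cubic discriminant is Δ = -1477040 < 0, so there is one real root and a complex-conjugate pair. p(7) = -60 and p(8) = 60 have opposite signs, so a root lies in (7, 8); Newton's method refines it to λ ≈ 7.5404. Dividing out (λ - (7.5404)) leaves approximately λ^2 + 4.5404λ + 30.237. For λ^2 + 4.5404λ + 30.237 the discriminant is -100.3322. It is negative, so the remaining roots are the complex-conjugate pair λ ≈ -2.2702 ± 5.0083i. Their product equals the constant term, so |λ|^2 ≈ 30.237 and |λ| ≈ 5.4988.
Thus the eigenvalues (to 4 decimals) are 7.5404 (modulus 7.5404); -2.2702 ± 5.0083i (modulus 5.4988). The spectral radius is the largest modulus: r(A) ≈ 7.5404. (Cross-check: r(A) ≤ ||A||_2 ≈ 8.1352; equality holds whenever A is normal, though it can also hold for some non-normal A.)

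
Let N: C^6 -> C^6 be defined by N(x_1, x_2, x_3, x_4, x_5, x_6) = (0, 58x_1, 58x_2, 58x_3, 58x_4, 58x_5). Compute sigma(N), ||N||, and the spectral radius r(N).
sigma(N) = {0}; ||N|| = 58; r(N) = 0. (N is nilpotent with N^6 = 0.)

On C^6, N is a strictly lower-triangular matrix with 58 on the subdiagonal and zeros elsewhere, so its characteristic polynomial is lambda^6 and every eigenvalue is 0: sigma(N) = {0}. For the operator norm, N e_i = 58e_{i+1} for i = 1, ..., 5 and N e_6 = 0, so the singular values of N are 58 (with multiplicity 5) and 0; hence ||N|| = 58. The spectral radius r(N) = max|lambda| = 0. Note ||N|| > r(N) — characteristic of non-normal nilpotent operators. Indeed N^6 = 0.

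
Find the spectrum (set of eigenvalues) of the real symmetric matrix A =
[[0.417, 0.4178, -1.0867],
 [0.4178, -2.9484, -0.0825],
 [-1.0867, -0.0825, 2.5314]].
sigma(A) ≈ {-3, 0, 3}

A is real symmetric, so its spectrum consists of real eigenvalues. Expanding the characteristic polynomial of the displayed matrix gives
  det(λ I - A) = p(λ) = λ^3 + (0)λ^2 + (-9)λ + (0).
Solving p(λ) = 0 yields eigenvalues ≈ -3, 0, 3. (A is shown rounded to 4 decimals, so these recover the underlying integer eigenvalues to within that precision.)
Verification: the trace of A = 0 equals the sum of eigenvalues 0, and det(A) ≈ -0.0003 matches the eigenvalue product 0.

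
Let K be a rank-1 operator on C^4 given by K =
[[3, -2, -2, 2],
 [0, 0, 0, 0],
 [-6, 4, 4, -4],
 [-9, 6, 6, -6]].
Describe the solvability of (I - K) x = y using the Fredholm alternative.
(I - K) is singular (det(I - K) = 0, i.e. 1 ∈ sigma(K)). (I - K) x = y is solvable iff y ⊥ ker((I - K)^*) = span{(3, -2, -2, 2)}, i.e. iff 3y_1 - 2y_2 - 2y_3 + 2y_4 = 0. When solvable, the solutions are x = y + c·(1, 0, -2, -3), c arbitrary (ker(I - K) = span{(1, 0, -2, -3)}, dimension 1).

K has rank 1, so it is an outer product K = u v^T: every row of K is a multiple of one row vector. Reading off the entries, u = (1, 0, -2, -3) and v = (3, -2, -2, 2) (row i of K equals u_i·v^T). A rank-one matrix u v^T satisfies K u = u (v·u) and kills the (3)-dimensional subspace v^⊥, so its characteristic polynomial is lambda^3 (lambda - v·u) with v·u = tr K = 1. Hence the eigenvalues of I - K are 1 (multiplicity 3) and 1 - (1) = 0, so det(I - K) = 0. (Direct check: I - K =
[[-2, 2, 2, -2],
 [0, 1, 0, 0],
 [6, -4, -3, 4],
 [9, -6, -6, 7]]
has determinant 0.) So 1 is an eigenvalue of K and (I - K) is not invertible. The finite-dimensional Fredholm alternative says: either (I - K) is invertible, or ker(I - K) ≠ {0} and then range(I - K) = ker((I - K)^*)^⊥, with dim ker(I - K) = dim ker((I - K)^*). We are in the second case, so we need both kernels. Kernel of I - K: (I - K) u = u - u (v·u) = u - u = 0, so ker(I - K) = span{u} = span{(1, 0, -2, -3)} (it is exactly 1-dimensional because rank(I - K) = 3). Kernel of the adjoint: K is real, so (I - K)^* = I - K^T = I - v u^T, and (I - v u^T) v = v - v (u·v) = 0; hence ker((I - K)^*) = span{v} = span{(3, -2, -2, 2)}. Therefore (I - K) x = y is solvable iff <y, v> = 0, i.e. iff 3y_1 - 2y_2 - 2y_3 + 2y_4 = 0. When this holds, K y = u (v·y) = 0, so (I - K) y = y and x = y is a particular solution; the full solution set is the line x = y + c·u = y + c·(1, 0, -2, -3), c ∈ C.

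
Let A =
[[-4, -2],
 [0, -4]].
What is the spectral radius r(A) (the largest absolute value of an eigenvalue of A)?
r(A) = 4

The eigenvalues of A are the roots of its characteristic polynomial. With M = A (coefficients from the trace and determinant):
  p(λ) = det(λ I - M) = λ^2 + 8λ + 16.
For λ^2 + 8λ + 16 the discriminant is 0. It is a perfect square (0^2), so the roots are rational: λ = (-8 ± 0)/2 = -4, -4.
Thus the eigenvalues (to 4 decimals) are -4 (modulus 4). The spectral radius is the largest modulus: r(A) = 4. (Cross-check: r(A) ≤ ||A||_2 ≈ 5.1231; equality holds whenever A is normal, though it can also hold for some non-normal A.)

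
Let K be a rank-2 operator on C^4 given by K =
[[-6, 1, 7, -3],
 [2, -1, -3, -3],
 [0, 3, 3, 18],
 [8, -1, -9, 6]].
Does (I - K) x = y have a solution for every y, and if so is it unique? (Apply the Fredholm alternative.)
(I - K) is invertible (det(I - K) = 150 ≠ 0), so for every y in C^4 the equation (I - K) x = y has a unique solution.

K has rank 2 and factors as K = U V^T = u1 v1^T + u2 v2^T with u1 = (2, 0, -3, -3), v1 = (-2, 0, 2, -3), u2 = (1, -1, 3, -1), v2 = (-2, 1, 3, 3) (multiplying out reproduces the displayed K). The nonzero eigenvalues of U V^T coincide with those of the 2 x 2 matrix G = V^T U = [[v1·u1, v1·u2], [v2·u1, v2·u2]] = [[-1, 7], [-22, 3]], and by the Sylvester determinant identity det(I_4 - U V^T) = det(I_2 - V^T U) = det([[2, -7], [22, -2]]) = (2)(-2) - (-7)(22) = 150. (Direct check: I - K =
[[7, -1, -7, 3],
 [-2, 2, 3, 3],
 [0, -3, -2, -18],
 [-8, 1, 9, -5]]
has determinant 150.) The finite-dimensional Fredholm alternative says: either (I - K) is invertible, or ker(I - K) ≠ {0} and then range(I - K) = ker((I - K)^*)^⊥, with dim ker(I - K) = dim ker((I - K)^*). Since det(I - K) ≠ 0, 1 is not an eigenvalue of K and ker(I - K) = {0}, so we are in the first case: for every y there is a unique x = (I - K)^(-1) y. (Explicitly, by the Woodbury identity, (I - U V^T)^(-1) = I + U (I_2 - G)^(-1) V^T.)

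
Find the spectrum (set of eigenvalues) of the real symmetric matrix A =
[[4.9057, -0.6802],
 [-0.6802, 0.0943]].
sigma(A) ≈ {0, 5}

A is real symmetric, so its spectrum consists of real eigenvalues. Expanding the characteristic polynomial of the displayed matrix gives
  det(λ I - A) = p(λ) = λ^2 + (-5)λ + (0).
Solving p(λ) = 0 yields eigenvalues ≈ 0, 5. (A is shown rounded to 4 decimals, so these recover the underlying integer eigenvalues to within that precision.)
Verification: the trace of A = 5 equals the sum of eigenvalues 5, and det(A) ≈ -0.0001 matches the eigenvalue product 0.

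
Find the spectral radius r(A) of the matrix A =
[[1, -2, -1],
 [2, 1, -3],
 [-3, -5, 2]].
r(A) ≈ 5.1449

The eigenvalues of A are the roots of its characteristic polynomial. With M = A (coefficients from the trace, the sum of principal 2x2 minors, and det A):
  p(λ) = det(λ I - M) = λ^3 - 4λ^2 - 9λ + 16.
No integer candidate from the rational root theorem (±divisors of 16) is a root, so the roots are irrational. The cubic discriminant is Δ = 11764 > 0, so there are three distinct real roots. p(-3) = -20 and p(-2) = 10 have opposite signs, so a root lies in (-3, -2); Newton's method refines it to λ ≈ -2.4265. p(1) = 4 and p(2) = -10 have opposite signs, so a root lies in (1, 2); Newton's method refines it to λ ≈ 1.2816. p(5) = -4 and p(6) = 34 have opposite signs, so a root lies in (5, 6); Newton's method refines it to λ ≈ 5.1449. Check (Vieta): the three roots sum to 4, matching tr M = 4.
Thus the eigenvalues (to 4 decimals) are -2.4265 (modulus 2.4265); 1.2816 (modulus 1.2816); 5.1449 (modulus 5.1449). The spectral radius is the largest modulus: r(A) ≈ 5.1449. (Cross-check: r(A) ≤ ||A||_2 ≈ 6.8586; equality holds whenever A is normal, though it can also hold for some non-normal A.)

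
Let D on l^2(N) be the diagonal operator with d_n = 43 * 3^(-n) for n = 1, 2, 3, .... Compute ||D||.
||D|| = 43/3 (attained at n = 1)

For D diagonal, ||D|| = sup_n |d_n|. The sequence d_n = 43 * 3^(-n) is positive and strictly decreasing (ratio 3^(-1) < 1), so the supremum is d_1 = 43/3. Hence ||D|| = 43/3.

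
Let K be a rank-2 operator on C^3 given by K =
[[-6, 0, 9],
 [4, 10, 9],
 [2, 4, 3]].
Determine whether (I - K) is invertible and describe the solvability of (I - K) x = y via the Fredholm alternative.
(I - K) is invertible (det(I - K) = -108 ≠ 0), so for every y in C^3 the equation (I - K) x = y has a unique solution.

K has rank 2 and factors as K = U V^T = u1 v1^T + u2 v2^T with u1 = (-3, -3, -1), v1 = (0, -2, -3), u2 = (3, -2, -1), v2 = (-2, -2, 0) (multiplying out reproduces the displayed K). The nonzero eigenvalues of U V^T coincide with those of the 2 x 2 matrix G = V^T U = [[v1·u1, v1·u2], [v2·u1, v2·u2]] = [[9, 7], [12, -2]], and by the Sylvester determinant identity det(I_3 - U V^T) = det(I_2 - V^T U) = det([[-8, -7], [-12, 3]]) = (-8)(3) - (-7)(-12) = -108. (Direct check: I - K =
[[7, 0, -9],
 [-4, -9, -9],
 [-2, -4, -2]]
has determinant -108.) The finite-dimensional Fredholm alternative says: either (I - K) is invertible, or ker(I - K) ≠ {0} and then range(I - K) = ker((I - K)^*)^⊥, with dim ker(I - K) = dim ker((I - K)^*). Since det(I - K) ≠ 0, 1 is not an eigenvalue of K and ker(I - K) = {0}, so we are in the first case: for every y there is a unique x = (I - K)^(-1) y. (Explicitly, by the Woodbury identity, (I - U V^T)^(-1) = I + U (I_2 - G)^(-1) V^T.)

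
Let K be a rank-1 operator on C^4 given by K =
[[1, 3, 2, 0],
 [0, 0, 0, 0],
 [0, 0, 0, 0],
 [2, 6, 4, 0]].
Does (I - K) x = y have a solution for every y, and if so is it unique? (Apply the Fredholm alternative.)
(I - K) is singular (det(I - K) = 0, i.e. 1 ∈ sigma(K)). (I - K) x = y is solvable iff y ⊥ ker((I - K)^*) = span{(1, 3, 2, 0)}, i.e. iff y_1 + 3y_2 + 2y_3 = 0. When solvable, the solutions are x = y + c·(1, 0, 0, 2), c arbitrary (ker(I - K) = span{(1, 0, 0, 2)}, dimension 1).

K has rank 1, so it is an outer product K = u v^T: every row of K is a multiple of one row vector. Reading off the entries, u = (1, 0, 0, 2) and v = (1, 3, 2, 0) (row i of K equals u_i·v^T). A rank-one matrix u v^T satisfies K u = u (v·u) and kills the (3)-dimensional subspace v^⊥, so its characteristic polynomial is lambda^3 (lambda - v·u) with v·u = tr K = 1. Hence the eigenvalues of I - K are 1 (multiplicity 3) and 1 - (1) = 0, so det(I - K) = 0. (Direct check: I - K =
[[0, -3, -2, 0],
 [0, 1, 0, 0],
 [0, 0, 1, 0],
 [-2, -6, -4, 1]]
has determinant 0.) So 1 is an eigenvalue of K and (I - K) is not invertible. The finite-dimensional Fredholm alternative says: either (I - K) is invertible, or ker(I - K) ≠ {0} and then range(I - K) = ker((I - K)^*)^⊥, with dim ker(I - K) = dim ker((I - K)^*). We are in the second case, so we need both kernels. Kernel of I - K: (I - K) u = u - u (v·u) = u - u = 0, so ker(I - K) = span{u} = span{(1, 0, 0, 2)} (it is exactly 1-dimensional because rank(I - K) = 3). Kernel of the adjoint: K is real, so (I - K)^* = I - K^T = I - v u^T, and (I - v u^T) v = v - v (u·v) = 0; hence ker((I - K)^*) = span{v} = span{(1, 3, 2, 0)}. Therefore (I - K) x = y is solvable iff <y, v> = 0, i.e. iff y_1 + 3y_2 + 2y_3 = 0. When this holds, K y = u (v·y) = 0, so (I - K) y = y and x = y is a particular solution; the full solution set is the line x = y + c·u = y + c·(1, 0, 0, 2), c ∈ C.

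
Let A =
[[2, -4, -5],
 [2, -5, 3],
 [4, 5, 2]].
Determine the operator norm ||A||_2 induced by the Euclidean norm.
||A||_2 ≈ 8.53 (= sqrt(largest eigenvalue of A^T A))

||A||_2 = sigma_max(A) = sqrt(lambda_max(A^T A)). Form the symmetric matrix M = A^T A =
[[24, 2, 4],
 [2, 66, 15],
 [4, 15, 38]].
Its characteristic polynomial (trace, sum of principal 2x2 minors, determinant of M give the coefficients) is
  p(λ) = det(λ I - M) = λ^3 - 128λ^2 + 4759λ - 53824.
No integer candidate from the rational root theorem (±divisors of 53824) is a root, so the roots are irrational. The cubic discriminant is Δ = 375182308 > 0, so there are three distinct real roots. p(22) = -430 and p(23) = 88 have opposite signs, so a root lies in (22, 23); Newton's method refines it to λ ≈ 22.8124. p(32) = 160 and p(33) = -232 have opposite signs, so a root lies in (32, 33); Newton's method refines it to λ ≈ 32.4272. p(72) = -1480 and p(73) = 488 have opposite signs, so a root lies in (72, 73); Newton's method refines it to λ ≈ 72.7603. Check (Vieta): the three roots sum to 128, matching tr M = 128.
So the eigenvalues of A^T A are ≈ 22.8124, 32.4272, 72.7603 (all ≥ 0, as they must be for A^T A). The largest is λ_max ≈ 72.7603, hence ||A||_2 = sqrt(λ_max) ≈ 8.53.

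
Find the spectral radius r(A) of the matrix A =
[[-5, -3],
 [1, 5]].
r(A) = sqrt(88)/2 ≈ 4.6904

The eigenvalues of A are the roots of its characteristic polynomial. With M = A (coefficients from the trace and determinant):
  p(λ) = det(λ I - M) = λ^2 - 22.
For λ^2 - 22 the discriminant is 88. It is nonnegative but not a perfect square, so the roots are real and irrational: λ = ± sqrt(88)/2 ≈ 4.6904, -4.6904.
Thus the eigenvalues (to 4 decimals) are 4.6904 (modulus 4.6904); -4.6904 (modulus 4.6904). The spectral radius is the largest modulus: r(A) = sqrt(88)/2 ≈ 4.6904. (Cross-check: r(A) ≤ ||A||_2 ≈ 7.099; equality holds whenever A is normal, though it can also hold for some non-normal A.)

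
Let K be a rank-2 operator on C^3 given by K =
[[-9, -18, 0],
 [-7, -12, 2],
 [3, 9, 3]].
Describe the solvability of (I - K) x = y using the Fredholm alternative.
(I - K) is invertible (det(I - K) = -80 ≠ 0), so for every y in C^3 the equation (I - K) x = y has a unique solution.

K has rank 2 and factors as K = U V^T = u1 v1^T + u2 v2^T with u1 = (-3, -1, 3), v1 = (1, 3, 1), u2 = (3, 3, 0), v2 = (-2, -3, 1) (multiplying out reproduces the displayed K). The nonzero eigenvalues of U V^T coincide with those of the 2 x 2 matrix G = V^T U = [[v1·u1, v1·u2], [v2·u1, v2·u2]] = [[-3, 12], [12, -15]], and by the Sylvester determinant identity det(I_3 - U V^T) = det(I_2 - V^T U) = det([[4, -12], [-12, 16]]) = (4)(16) - (-12)(-12) = -80. (Direct check: I - K =
[[10, 18, 0],
 [7, 13, -2],
 [-3, -9, -2]]
has determinant -80.) The finite-dimensional Fredholm alternative says: either (I - K) is invertible, or ker(I - K) ≠ {0} and then range(I - K) = ker((I - K)^*)^⊥, with dim ker(I - K) = dim ker((I - K)^*). Since det(I - K) ≠ 0, 1 is not an eigenvalue of K and ker(I - K) = {0}, so we are in the first case: for every y there is a unique x = (I - K)^(-1) y. (Explicitly, by the Woodbury identity, (I - U V^T)^(-1) = I + U (I_2 - G)^(-1) V^T.)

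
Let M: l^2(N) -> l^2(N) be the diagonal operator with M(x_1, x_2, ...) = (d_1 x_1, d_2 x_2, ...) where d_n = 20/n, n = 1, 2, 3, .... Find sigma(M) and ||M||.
sigma(M) = {20/n : n ≥ 1} ∪ {0}; ||M|| = 20

A bounded diagonal operator on l^2 with diagonal entries d_n has spectrum equal to the closure of {d_n : n ≥ 1}: every d_n is an eigenvalue (with eigenvector e_n), so {d_n} ⊂ sigma(M); the spectrum is closed, so its closure is too; and for lambda not in the closure, (M - lambda I) has bounded inverse (the diagonal entries 1/(d_n - lambda) are bounded). For our sequence d_n = 20/n, n = 1, 2, 3, ...:
  - {d_n} = {20/n : n ≥ 1}; the only limit point is 0
  - closure = {20/n : n ≥ 1} ∪ {0}
For the norm: a diagonal operator has ||M|| = sup_n |d_n|. Here d_n = 20/n is positive and decreasing, so sup_n |d_n| = d_1 = 20. So ||M|| = 20.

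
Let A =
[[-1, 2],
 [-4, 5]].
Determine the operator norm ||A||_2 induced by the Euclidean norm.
||A||_2 = sqrt((46 + sqrt(2080))/2) ≈ 6.7678 (= sqrt(largest eigenvalue of A^T A))

||A||_2 = sigma_max(A) = sqrt(lambda_max(A^T A)). Form the symmetric matrix M = A^T A =
[[17, -22],
 [-22, 29]].
Its characteristic polynomial (trace, determinant of M give the coefficients) is
  p(λ) = det(λ I - M) = λ^2 - 46λ + 9.
For λ^2 - 46λ + 9 the discriminant is 2080. It is nonnegative but not a perfect square, so the roots are real and irrational: λ = (46 ± sqrt(2080))/2 ≈ 45.8035, 0.1965.
So the eigenvalues of A^T A are ≈ 0.1965, 45.8035 (all ≥ 0, as they must be for A^T A). The largest is λ_max = (46 + sqrt(2080))/2 ≈ 45.8035, hence ||A||_2 = sqrt(λ_max) = sqrt((46 + sqrt(2080))/2) ≈ 6.7678.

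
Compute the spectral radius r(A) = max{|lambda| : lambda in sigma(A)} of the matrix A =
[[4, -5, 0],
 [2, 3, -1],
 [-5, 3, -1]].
r(A) ≈ 5.2274

The eigenvalues of A are the roots of its characteristic polynomial. With M = A (coefficients from the trace, the sum of principal 2x2 minors, and det A):
  p(λ) = det(λ I - M) = λ^3 - 6λ^2 + 18λ + 35.
No integer candidate from the rational root theorem (±divisors of 35) is a root, so the roots are irrational. The cubic discriminant is Δ = -82539 < 0, so there is one real root and a complex-conjugate pair. p(-2) = -33 and p(-1) = 10 have opposite signs, so a root lies in (-2, -1); Newton's method refines it to λ ≈ -1.2808. Dividing out (λ - (-1.2808)) leaves approximately λ^2 - 7.2808λ + 27.3257. For λ^2 - 7.2808λ + 27.3257 the discriminant is -56.2919. It is negative, so the remaining roots are the complex-conjugate pair λ ≈ 3.6404 ± 3.7514i. Their product equals the constant term, so |λ|^2 ≈ 27.3257 and |λ| ≈ 5.2274.
Thus the eigenvalues (to 4 decimals) are -1.2808 (modulus 1.2808); 3.6404 ± 3.7514i (modulus 5.2274). The spectral radius is the largest modulus: r(A) ≈ 5.2274. (Cross-check: r(A) ≤ ||A||_2 ≈ 8.5777; equality holds whenever A is normal, though it can also hold for some non-normal A.)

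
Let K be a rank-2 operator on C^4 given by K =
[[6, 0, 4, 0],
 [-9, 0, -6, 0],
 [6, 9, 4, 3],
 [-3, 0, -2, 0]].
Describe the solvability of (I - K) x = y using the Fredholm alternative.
(I - K) is invertible (det(I - K) = 51 ≠ 0), so for every y in C^4 the equation (I - K) x = y has a unique solution.

K has rank 2 and factors as K = U V^T = u1 v1^T + u2 v2^T with u1 = (2, -3, -1, -1), v1 = (0, -3, 0, -1), u2 = (-2, 3, -2, 1), v2 = (-3, -3, -2, -1) (multiplying out reproduces the displayed K). The nonzero eigenvalues of U V^T coincide with those of the 2 x 2 matrix G = V^T U = [[v1·u1, v1·u2], [v2·u1, v2·u2]] = [[10, -10], [6, 0]], and by the Sylvester determinant identity det(I_4 - U V^T) = det(I_2 - V^T U) = det([[-9, 10], [-6, 1]]) = (-9)(1) - (10)(-6) = 51. (Direct check: I - K =
[[-5, 0, -4, 0],
 [9, 1, 6, 0],
 [-6, -9, -3, -3],
 [3, 0, 2, 1]]
has determinant 51.) The finite-dimensional Fredholm alternative says: either (I - K) is invertible, or ker(I - K) ≠ {0} and then range(I - K) = ker((I - K)^*)^⊥, with dim ker(I - K) = dim ker((I - K)^*). Since det(I - K) ≠ 0, 1 is not an eigenvalue of K and ker(I - K) = {0}, so we are in the first case: for every y there is a unique x = (I - K)^(-1) y. (Explicitly, by the Woodbury identity, (I - U V^T)^(-1) = I + U (I_2 - G)^(-1) V^T.)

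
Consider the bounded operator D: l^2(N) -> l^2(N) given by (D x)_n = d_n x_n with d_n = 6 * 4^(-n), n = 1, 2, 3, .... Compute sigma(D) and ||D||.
sigma(D) = {6 * 4^(-n) : n ≥ 1} ∪ {0}; ||D|| = 3/2

A bounded diagonal operator on l^2 with diagonal entries d_n has spectrum equal to the closure of {d_n : n ≥ 1}: every d_n is an eigenvalue (with eigenvector e_n), so {d_n} ⊂ sigma(D); the spectrum is closed, so its closure is too; and for lambda not in the closure, (D - lambda I) has bounded inverse (the diagonal entries 1/(d_n - lambda) are bounded). For our sequence d_n = 6 * 4^(-n), n = 1, 2, 3, ...:
  - {d_n} = {6 * 4^(-n) : n ≥ 1}; the only limit point is 0
  - closure = {6 * 4^(-n) : n ≥ 1} ∪ {0}
For the norm: a diagonal operator has ||D|| = sup_n |d_n|. Here d_n = 6 * 4^(-n) is positive and decreasing, so sup_n |d_n| = d_1 = 6/4 = 3/2. So ||D|| = 3/2.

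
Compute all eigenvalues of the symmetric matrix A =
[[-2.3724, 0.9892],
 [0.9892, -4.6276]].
sigma(A) ≈ {-5, -2}

A is real symmetric, so its spectrum consists of real eigenvalues. Expanding the characteristic polynomial of the displayed matrix gives
  det(λ I - A) = p(λ) = λ^2 + (7)λ + (10).
Solving p(λ) = 0 yields eigenvalues ≈ -5, -2. (A is shown rounded to 4 decimals, so these recover the underlying integer eigenvalues to within that precision.)
Verification: the trace of A = -7 equals the sum of eigenvalues -7, and det(A) ≈ 10.0000 matches the eigenvalue product 10.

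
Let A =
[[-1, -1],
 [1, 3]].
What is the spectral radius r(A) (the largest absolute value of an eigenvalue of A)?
r(A) = (2 + sqrt(12))/2 ≈ 2.7321

The eigenvalues of A are the roots of its characteristic polynomial. With M = A (coefficients from the trace and determinant):
  p(λ) = det(λ I - M) = λ^2 - 2λ - 2.
For λ^2 - 2λ - 2 the discriminant is 12. It is nonnegative but not a perfect square, so the roots are real and irrational: λ = (2 ± sqrt(12))/2 ≈ 2.7321, -0.7321.
Thus the eigenvalues (to 4 decimals) are 2.7321 (modulus 2.7321); -0.7321 (modulus 0.7321). The spectral radius is the largest modulus: r(A) = (2 + sqrt(12))/2 ≈ 2.7321. (Cross-check: r(A) ≤ ||A||_2 ≈ 3.4142; equality holds whenever A is normal, though it can also hold for some non-normal A.)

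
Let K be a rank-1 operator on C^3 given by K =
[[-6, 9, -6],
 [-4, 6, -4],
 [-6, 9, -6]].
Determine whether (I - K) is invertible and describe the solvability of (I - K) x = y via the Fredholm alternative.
(I - K) is invertible (det(I - K) = 7 ≠ 0), so for every y in C^3 the equation (I - K) x = y has a unique solution.

K has rank 1, so it is an outer product K = u v^T: every row of K is a multiple of one row vector. Reading off the entries, u = (3, 2, 3) and v = (-2, 3, -2) (row i of K equals u_i·v^T). A rank-one matrix u v^T satisfies K u = u (v·u) and kills the (2)-dimensional subspace v^⊥, so its characteristic polynomial is lambda^2 (lambda - v·u) with v·u = tr K = -6. Hence the eigenvalues of I - K are 1 (multiplicity 2) and 1 - (-6) = 7, so det(I - K) = 7. (Direct check: I - K =
[[7, -9, 6],
 [4, -5, 4],
 [6, -9, 7]]
has determinant 7.) The finite-dimensional Fredholm alternative says: either (I - K) is invertible, or ker(I - K) ≠ {0} and then range(I - K) = ker((I - K)^*)^⊥, with dim ker(I - K) = dim ker((I - K)^*). Since det(I - K) ≠ 0, 1 is not an eigenvalue of K and ker(I - K) = {0}, so we are in the first case: for every y there is a unique x = (I - K)^(-1) y. Explicitly, by the Sherman–Morrison formula, (I - u v^T)^(-1) = I + u v^T/(1 - v·u), i.e. (I - K)^(-1) = I + K/(7).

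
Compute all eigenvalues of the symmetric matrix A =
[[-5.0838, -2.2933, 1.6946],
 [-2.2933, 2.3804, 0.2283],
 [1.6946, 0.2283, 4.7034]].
sigma(A) ≈ {-6, 3, 5}

A is real symmetric, so its spectrum consists of real eigenvalues. Expanding the characteristic polynomial of the displayed matrix gives
  det(λ I - A) = p(λ) = λ^3 + (-2)λ^2 + (-33)λ + (90).
Solving p(λ) = 0 yields eigenvalues ≈ -6, 3, 5. (A is shown rounded to 4 decimals, so these recover the underlying integer eigenvalues to within that precision.)
Verification: the trace of A = 2 equals the sum of eigenvalues 2, and det(A) ≈ -89.9995 matches the eigenvalue product -90.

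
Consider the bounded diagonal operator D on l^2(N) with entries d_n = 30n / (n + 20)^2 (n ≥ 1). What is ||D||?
||D|| = 3/8 (attained at n = 20)

For D diagonal, ||D|| = sup_n |d_n|. Treat f(x) = 30x / (x + 20)^2 for real x > 0. By the quotient rule, f'(x) = 30(20 - x)/(x + 20)^3, which is positive for x < 20 and negative for x > 20. So f has a unique maximum at x = 20, and since 20 is a positive integer, the supremum over n ≥ 1 is attained at n = 20: d_20 = 30·20/(20 + 20)^2 = 30·20/1600 = 3/8. Hence ||D|| = 3/8.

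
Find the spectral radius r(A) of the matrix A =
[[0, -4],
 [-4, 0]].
r(A) = 4

The eigenvalues of A are the roots of its characteristic polynomial. With M = A (coefficients from the trace and determinant):
  p(λ) = det(λ I - M) = λ^2 - 16.
For λ^2 - 16 the discriminant is 64. It is a perfect square (8^2), so the roots are rational: λ = (0 ± 8)/2 = 4, -4.
Thus the eigenvalues (to 4 decimals) are 4 (modulus 4); -4 (modulus 4). The spectral radius is the largest modulus: r(A) = 4. (Cross-check: r(A) ≤ ||A||_2 ≈ 4; equality holds whenever A is normal, though it can also hold for some non-normal A.)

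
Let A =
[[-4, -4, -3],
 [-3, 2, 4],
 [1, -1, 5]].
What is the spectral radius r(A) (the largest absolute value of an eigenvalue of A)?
r(A) ≈ 5.5431

The eigenvalues of A are the roots of its characteristic polynomial. With M = A (coefficients from the trace, the sum of principal 2x2 minors, and det A):
  p(λ) = det(λ I - M) = λ^3 - 3λ^2 - 23λ + 135.
No integer candidate from the rational root theorem (±divisors of 135) is a root, so the roots are irrational. The cubic discriminant is Δ = -256396 < 0, so there is one real root and a complex-conjugate pair. p(-6) = -51 and p(-5) = 50 have opposite signs, so a root lies in (-6, -5); Newton's method refines it to λ ≈ -5.5431. Dividing out (λ - (-5.5431)) leaves approximately λ^2 - 8.5431λ + 24.3548. For λ^2 - 8.5431λ + 24.3548 the discriminant is -24.4351. It is negative, so the remaining roots are the complex-conjugate pair λ ≈ 4.2715 ± 2.4716i. Their product equals the constant term, so |λ|^2 ≈ 24.3548 and |λ| ≈ 4.9351.
Thus the eigenvalues (to 4 decimals) are -5.5431 (modulus 5.5431); 4.2715 ± 2.4716i (modulus 4.9351). The spectral radius is the largest modulus: r(A) ≈ 5.5431. (Cross-check: r(A) ≤ ||A||_2 ≈ 7.6454; equality holds whenever A is normal, though it can also hold for some non-normal A.)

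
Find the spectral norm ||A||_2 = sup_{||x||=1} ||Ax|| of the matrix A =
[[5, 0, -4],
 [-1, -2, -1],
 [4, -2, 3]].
||A||_2 ≈ 6.7178 (= sqrt(largest eigenvalue of A^T A))

||A||_2 = sigma_max(A) = sqrt(lambda_max(A^T A)). Form the symmetric matrix M = A^T A =
[[42, -6, -7],
 [-6, 8, -4],
 [-7, -4, 26]].
Its characteristic polynomial (trace, sum of principal 2x2 minors, determinant of M give the coefficients) is
  p(λ) = det(λ I - M) = λ^3 - 76λ^2 + 1535λ - 6400.
No integer candidate from the rational root theorem (±divisors of 6400) is a root, so the roots are irrational. The cubic discriminant is Δ = 237860500 > 0, so there are three distinct real roots. p(5) = -500 and p(6) = 290 have opposite signs, so a root lies in (5, 6); Newton's method refines it to λ ≈ 5.6151. p(25) = 100 and p(26) = -290 have opposite signs, so a root lies in (25, 26); Newton's method refines it to λ ≈ 25.2563. p(45) = -100 and p(46) = 730 have opposite signs, so a root lies in (45, 46); Newton's method refines it to λ ≈ 45.1286. Check (Vieta): the three roots sum to 76, matching tr M = 76.
So the eigenvalues of A^T A are ≈ 5.6151, 25.2563, 45.1286 (all ≥ 0, as they must be for A^T A). The largest is λ_max ≈ 45.1286, hence ||A||_2 = sqrt(λ_max) ≈ 6.7178.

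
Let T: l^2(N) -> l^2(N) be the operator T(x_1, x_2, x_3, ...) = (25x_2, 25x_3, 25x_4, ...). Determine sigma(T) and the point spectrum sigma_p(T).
sigma(T) = closed disk {z in C : |z| ≤ 25}; sigma_p(T) = open disk {z in C : |z| < 25}

Note T = 25·V where V is the unit left shift (V x)_k = x_{k+1}; so sigma(T) = 25·sigma(V) and ||T|| = 25||V||. ||T x||^2 = 625sum_{k≥2} |x_k|^2 ≤ 625||x||^2, with equality on {x : x_1 = 0}, so ||T|| = 25. For any lambda with |lambda| < 25, set r = lambda/25 (|r| < 1); the vector x = (1, r, r^2, ...) is in l^2 and satisfies T x = 25(r, r^2, ...) = lambda x, so lambda is an eigenvalue. On the boundary |lambda| = 25 the geometric series diverges, so no l^2 eigenvector exists, but these lambda lie in the approximate point spectrum. Hence sigma(T) is the closed disk of radius 25 and sigma_p(T) is the open disk.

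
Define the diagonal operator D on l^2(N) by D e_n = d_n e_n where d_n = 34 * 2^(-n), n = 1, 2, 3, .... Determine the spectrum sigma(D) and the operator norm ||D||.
sigma(D) = {34 * 2^(-n) : n ≥ 1} ∪ {0}; ||D|| = 17

A bounded diagonal operator on l^2 with diagonal entries d_n has spectrum equal to the closure of {d_n : n ≥ 1}: every d_n is an eigenvalue (with eigenvector e_n), so {d_n} ⊂ sigma(D); the spectrum is closed, so its closure is too; and for lambda not in the closure, (D - lambda I) has bounded inverse (the diagonal entries 1/(d_n - lambda) are bounded). For our sequence d_n = 34 * 2^(-n), n = 1, 2, 3, ...:
  - {d_n} = {34 * 2^(-n) : n ≥ 1}; the only limit point is 0
  - closure = {34 * 2^(-n) : n ≥ 1} ∪ {0}
For the norm: a diagonal operator has ||D|| = sup_n |d_n|. Here d_n = 34 * 2^(-n) is positive and decreasing, so sup_n |d_n| = d_1 = 34/2 = 17. So ||D|| = 17.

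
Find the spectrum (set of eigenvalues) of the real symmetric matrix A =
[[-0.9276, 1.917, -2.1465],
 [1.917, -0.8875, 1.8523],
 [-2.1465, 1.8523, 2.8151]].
sigma(A) ≈ {-4, 1, 4}

A is real symmetric, so its spectrum consists of real eigenvalues. Expanding the characteristic polynomial of the displayed matrix gives
  det(λ I - A) = p(λ) = λ^3 + (-1)λ^2 + (-16)λ + (16).
Solving p(λ) = 0 yields eigenvalues ≈ -4, 1, 4. (A is shown rounded to 4 decimals, so these recover the underlying integer eigenvalues to within that precision.)
Verification: the trace of A = 1 equals the sum of eigenvalues 1, and det(A) ≈ -15.9998 matches the eigenvalue product -16.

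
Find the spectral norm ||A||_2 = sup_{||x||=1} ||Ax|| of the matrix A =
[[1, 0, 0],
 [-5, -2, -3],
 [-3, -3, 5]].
||A||_2 ≈ 6.8994 (= sqrt(largest eigenvalue of A^T A))

||A||_2 = sigma_max(A) = sqrt(lambda_max(A^T A)). Form the symmetric matrix M = A^T A =
[[35, 19, 0],
 [19, 13, -9],
 [0, -9, 34]].
Its characteristic polynomial (trace, sum of principal 2x2 minors, determinant of M give the coefficients) is
  p(λ) = det(λ I - M) = λ^3 - 82λ^2 + 1645λ - 361.
No integer candidate from the rational root theorem (±divisors of 361) is a root, so the roots are irrational. The cubic discriminant is Δ = 466488761 > 0, so there are three distinct real roots. p(0) = -361 and p(1) = 1203 have opposite signs, so a root lies in (0, 1); Newton's method refines it to λ ≈ 0.2219. p(34) = 81 and p(35) = -361 have opposite signs, so a root lies in (34, 35); Newton's method refines it to λ ≈ 34.1763. p(47) = -361 and p(48) = 263 have opposite signs, so a root lies in (47, 48); Newton's method refines it to λ ≈ 47.6018. Check (Vieta): the three roots sum to 82, matching tr M = 82.
So the eigenvalues of A^T A are ≈ 0.2219, 34.1763, 47.6018 (all ≥ 0, as they must be for A^T A). The largest is λ_max ≈ 47.6018, hence ||A||_2 = sqrt(λ_max) ≈ 6.8994.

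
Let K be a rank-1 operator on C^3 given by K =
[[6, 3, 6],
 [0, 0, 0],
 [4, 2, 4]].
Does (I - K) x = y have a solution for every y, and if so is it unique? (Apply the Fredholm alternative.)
(I - K) is invertible (det(I - K) = -9 ≠ 0), so for every y in C^3 the equation (I - K) x = y has a unique solution.

K has rank 1, so it is an outer product K = u v^T: every row of K is a multiple of one row vector. Reading off the entries, u = (3, 0, 2) and v = (2, 1, 2) (row i of K equals u_i·v^T). A rank-one matrix u v^T satisfies K u = u (v·u) and kills the (2)-dimensional subspace v^⊥, so its characteristic polynomial is lambda^2 (lambda - v·u) with v·u = tr K = 10. Hence the eigenvalues of I - K are 1 (multiplicity 2) and 1 - (10) = -9, so det(I - K) = -9. (Direct check: I - K =
[[-5, -3, -6],
 [0, 1, 0],
 [-4, -2, -3]]
has determinant -9.) The finite-dimensional Fredholm alternative says: either (I - K) is invertible, or ker(I - K) ≠ {0} and then range(I - K) = ker((I - K)^*)^⊥, with dim ker(I - K) = dim ker((I - K)^*). Since det(I - K) ≠ 0, 1 is not an eigenvalue of K and ker(I - K) = {0}, so we are in the first case: for every y there is a unique x = (I - K)^(-1) y. Explicitly, by the Sherman–Morrison formula, (I - u v^T)^(-1) = I + u v^T/(1 - v·u), i.e. (I - K)^(-1) = I + K/(-9).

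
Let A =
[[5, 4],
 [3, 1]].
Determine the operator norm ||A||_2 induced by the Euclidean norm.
||A||_2 = sqrt((51 + sqrt(2405))/2) ≈ 7.0725 (= sqrt(largest eigenvalue of A^T A))

||A||_2 = sigma_max(A) = sqrt(lambda_max(A^T A)). Form the symmetric matrix M = A^T A =
[[34, 23],
 [23, 17]].
Its characteristic polynomial (trace, determinant of M give the coefficients) is
  p(λ) = det(λ I - M) = λ^2 - 51λ + 49.
For λ^2 - 51λ + 49 the discriminant is 2405. It is nonnegative but not a perfect square, so the roots are real and irrational: λ = (51 ± sqrt(2405))/2 ≈ 50.0204, 0.9796.
So the eigenvalues of A^T A are ≈ 0.9796, 50.0204 (all ≥ 0, as they must be for A^T A). The largest is λ_max = (51 + sqrt(2405))/2 ≈ 50.0204, hence ||A||_2 = sqrt(λ_max) = sqrt((51 + sqrt(2405))/2) ≈ 7.0725.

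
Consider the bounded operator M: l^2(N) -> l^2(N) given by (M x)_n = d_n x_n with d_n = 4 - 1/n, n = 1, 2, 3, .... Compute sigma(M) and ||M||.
sigma(M) = {4 - 1/n : n ≥ 1} ∪ {4}; ||M|| = 4

A bounded diagonal operator on l^2 with diagonal entries d_n has spectrum equal to the closure of {d_n : n ≥ 1}: every d_n is an eigenvalue (with eigenvector e_n), so {d_n} ⊂ sigma(M); the spectrum is closed, so its closure is too; and for lambda not in the closure, (M - lambda I) has bounded inverse (the diagonal entries 1/(d_n - lambda) are bounded). For our sequence d_n = 4 - 1/n, n = 1, 2, 3, ...:
  - {d_n} = {4 - 1/n : n ≥ 1}; the only limit point is 4
  - closure = {4 - 1/n : n ≥ 1} ∪ {4}
For the norm: a diagonal operator has ||M|| = sup_n |d_n|. Here d_n = 4 - 1/n increases monotonically from d_1 = 3 toward 4, with all terms in [3, 4); so sup_n |d_n| = 4 (the supremum is the limit, not attained). So ||M|| = 4.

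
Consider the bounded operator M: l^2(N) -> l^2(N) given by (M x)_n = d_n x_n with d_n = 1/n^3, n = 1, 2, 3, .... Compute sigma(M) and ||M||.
sigma(M) = {1/n^3 : n ≥ 1} ∪ {0}; ||M|| = 1

A bounded diagonal operator on l^2 with diagonal entries d_n has spectrum equal to the closure of {d_n : n ≥ 1}: every d_n is an eigenvalue (with eigenvector e_n), so {d_n} ⊂ sigma(M); the spectrum is closed, so its closure is too; and for lambda not in the closure, (M - lambda I) has bounded inverse (the diagonal entries 1/(d_n - lambda) are bounded). For our sequence d_n = 1/n^3, n = 1, 2, 3, ...:
  - {d_n} = {1/n^3 : n ≥ 1}; the only limit point is 0
  - closure = {1/n^3 : n ≥ 1} ∪ {0}
For the norm: a diagonal operator has ||M|| = sup_n |d_n|. Here d_n = 1/n^3 is positive and decreasing, so sup_n |d_n| = d_1 = 1. So ||M|| = 1.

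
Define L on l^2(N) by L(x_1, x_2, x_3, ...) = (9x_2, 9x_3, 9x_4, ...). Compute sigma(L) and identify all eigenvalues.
sigma(L) = closed disk {z in C : |z| ≤ 9}; sigma_p(L) = open disk {z in C : |z| < 9}

Note L = 9·V where V is the unit left shift (V x)_k = x_{k+1}; so sigma(L) = 9·sigma(V) and ||L|| = 9||V||. ||L x||^2 = 81sum_{k≥2} |x_k|^2 ≤ 81||x||^2, with equality on {x : x_1 = 0}, so ||L|| = 9. For any lambda with |lambda| < 9, set r = lambda/9 (|r| < 1); the vector x = (1, r, r^2, ...) is in l^2 and satisfies L x = 9(r, r^2, ...) = lambda x, so lambda is an eigenvalue. On the boundary |lambda| = 9 the geometric series diverges, so no l^2 eigenvector exists, but these lambda lie in the approximate point spectrum. Hence sigma(L) is the closed disk of radius 9 and sigma_p(L) is the open disk.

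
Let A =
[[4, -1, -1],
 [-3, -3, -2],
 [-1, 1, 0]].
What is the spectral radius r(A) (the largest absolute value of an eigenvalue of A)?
r(A) = (2 + sqrt(52))/2 ≈ 4.6056

The eigenvalues of A are the roots of its characteristic polynomial. With M = A (coefficients from the trace, the sum of principal 2x2 minors, and det A):
  p(λ) = det(λ I - M) = λ^3 - λ^2 - 14λ - 12.
By the rational root theorem any rational root is an integer divisor of 12. Testing λ = -1: p(-1) = -1 - 1 + 14 - 12 = 0, so λ = -1 is a root. Dividing out (λ + 1) leaves p(λ) = (λ + 1)(λ^2 - 2λ - 12). For λ^2 - 2λ - 12 the discriminant is 52. It is nonnegative but not a perfect square, so the roots are real and irrational: λ = (2 ± sqrt(52))/2 ≈ 4.6056, -2.6056.
Thus the eigenvalues (to 4 decimals) are 4.6056 (modulus 4.6056); -2.6056 (modulus 2.6056); -1 (modulus 1). The spectral radius is the largest modulus: r(A) = (2 + sqrt(52))/2 ≈ 4.6056. (Cross-check: r(A) ≤ ||A||_2 ≈ 5.2582; equality holds whenever A is normal, though it can also hold for some non-normal A.)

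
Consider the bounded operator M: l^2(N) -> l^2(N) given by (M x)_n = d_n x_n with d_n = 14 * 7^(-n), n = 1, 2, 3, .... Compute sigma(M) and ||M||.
sigma(M) = {14 * 7^(-n) : n ≥ 1} ∪ {0}; ||M|| = 2

A bounded diagonal operator on l^2 with diagonal entries d_n has spectrum equal to the closure of {d_n : n ≥ 1}: every d_n is an eigenvalue (with eigenvector e_n), so {d_n} ⊂ sigma(M); the spectrum is closed, so its closure is too; and for lambda not in the closure, (M - lambda I) has bounded inverse (the diagonal entries 1/(d_n - lambda) are bounded). For our sequence d_n = 14 * 7^(-n), n = 1, 2, 3, ...:
  - {d_n} = {14 * 7^(-n) : n ≥ 1}; the only limit point is 0
  - closure = {14 * 7^(-n) : n ≥ 1} ∪ {0}
For the norm: a diagonal operator has ||M|| = sup_n |d_n|. Here d_n = 14 * 7^(-n) is positive and decreasing, so sup_n |d_n| = d_1 = 14/7 = 2. So ||M|| = 2.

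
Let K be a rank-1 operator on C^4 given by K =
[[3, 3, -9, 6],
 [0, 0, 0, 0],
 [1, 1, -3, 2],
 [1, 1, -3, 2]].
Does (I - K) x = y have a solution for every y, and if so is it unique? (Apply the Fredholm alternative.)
(I - K) is invertible (det(I - K) = -1 ≠ 0), so for every y in C^4 the equation (I - K) x = y has a unique solution.

K has rank 1, so it is an outer product K = u v^T: every row of K is a multiple of one row vector. Reading off the entries, u = (-3, 0, -1, -1) and v = (-1, -1, 3, -2) (row i of K equals u_i·v^T). A rank-one matrix u v^T satisfies K u = u (v·u) and kills the (3)-dimensional subspace v^⊥, so its characteristic polynomial is lambda^3 (lambda - v·u) with v·u = tr K = 2. Hence the eigenvalues of I - K are 1 (multiplicity 3) and 1 - (2) = -1, so det(I - K) = -1. (Direct check: I - K =
[[-2, -3, 9, -6],
 [0, 1, 0, 0],
 [-1, -1, 4, -2],
 [-1, -1, 3, -1]]
has determinant -1.) The finite-dimensional Fredholm alternative says: either (I - K) is invertible, or ker(I - K) ≠ {0} and then range(I - K) = ker((I - K)^*)^⊥, with dim ker(I - K) = dim ker((I - K)^*). Since det(I - K) ≠ 0, 1 is not an eigenvalue of K and ker(I - K) = {0}, so we are in the first case: for every y there is a unique x = (I - K)^(-1) y. Explicitly, by the Sherman–Morrison formula, (I - u v^T)^(-1) = I + u v^T/(1 - v·u), i.e. (I - K)^(-1) = I - K.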